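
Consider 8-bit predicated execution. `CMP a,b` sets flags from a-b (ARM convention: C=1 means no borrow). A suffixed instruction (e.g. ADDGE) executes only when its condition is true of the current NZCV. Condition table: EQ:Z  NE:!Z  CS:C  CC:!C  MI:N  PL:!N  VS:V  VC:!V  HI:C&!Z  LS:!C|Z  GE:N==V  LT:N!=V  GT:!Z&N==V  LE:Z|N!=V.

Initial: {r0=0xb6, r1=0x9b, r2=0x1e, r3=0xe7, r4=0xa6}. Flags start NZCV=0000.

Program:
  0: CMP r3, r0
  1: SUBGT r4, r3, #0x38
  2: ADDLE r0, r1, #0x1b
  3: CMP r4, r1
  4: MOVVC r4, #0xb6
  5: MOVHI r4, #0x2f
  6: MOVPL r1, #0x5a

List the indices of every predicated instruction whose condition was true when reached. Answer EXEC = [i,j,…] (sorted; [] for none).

[0] flags=0010 → (cmp)
[1] flags=0010 GT?T → r4=0xaf
[2] flags=0010 LE?F → skip
[3] flags=0010 → (cmp)
[4] flags=0010 VC?T → r4=0xb6
[5] flags=0010 HI?T → r4=0x2f
[6] flags=0010 PL?T → r1=0x5a

EXEC = [1,4,5,6]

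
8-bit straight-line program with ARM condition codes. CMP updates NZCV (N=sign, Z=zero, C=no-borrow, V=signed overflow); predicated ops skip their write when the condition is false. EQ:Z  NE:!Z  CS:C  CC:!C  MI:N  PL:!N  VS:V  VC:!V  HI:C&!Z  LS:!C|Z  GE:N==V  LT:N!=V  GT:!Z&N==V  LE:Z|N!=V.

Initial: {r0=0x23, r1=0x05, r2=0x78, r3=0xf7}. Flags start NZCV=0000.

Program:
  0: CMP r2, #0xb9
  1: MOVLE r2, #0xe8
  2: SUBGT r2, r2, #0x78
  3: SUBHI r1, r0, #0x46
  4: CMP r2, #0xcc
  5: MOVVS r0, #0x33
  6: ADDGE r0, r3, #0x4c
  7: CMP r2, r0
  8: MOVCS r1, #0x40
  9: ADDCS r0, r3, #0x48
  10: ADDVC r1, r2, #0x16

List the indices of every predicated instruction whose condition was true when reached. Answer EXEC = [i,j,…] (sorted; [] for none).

0: ✓ CMP  NZCV=1001
1: · MOVLE
2: ✓ SUBGT  r2←0x00
3: · SUBHI
4: ✓ CMP  NZCV=0000
5: · MOVVS
6: ✓ ADDGE  r0←0x43
7: ✓ CMP  NZCV=1000
8: · MOVCS
9: · ADDCS
10: ✓ ADDVC  r1←0x16

EXEC = [2,6,10]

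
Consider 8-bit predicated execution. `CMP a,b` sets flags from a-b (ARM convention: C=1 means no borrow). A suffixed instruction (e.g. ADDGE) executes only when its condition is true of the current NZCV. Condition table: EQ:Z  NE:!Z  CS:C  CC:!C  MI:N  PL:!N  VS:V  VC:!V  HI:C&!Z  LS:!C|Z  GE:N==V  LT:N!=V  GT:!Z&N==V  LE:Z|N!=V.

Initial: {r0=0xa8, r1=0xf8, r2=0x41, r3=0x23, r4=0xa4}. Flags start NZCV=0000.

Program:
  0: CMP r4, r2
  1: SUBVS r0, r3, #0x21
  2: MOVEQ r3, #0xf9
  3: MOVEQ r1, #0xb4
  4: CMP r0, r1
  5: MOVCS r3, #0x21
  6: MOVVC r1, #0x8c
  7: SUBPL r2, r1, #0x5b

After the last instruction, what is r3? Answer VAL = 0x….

VAL = 0x23

0: ✓ CMP  NZCV=0011
1: ✓ SUBVS  r0←0x02
2: · MOVEQ
3: · MOVEQ
4: ✓ CMP  NZCV=0000
5: · MOVCS
6: ✓ MOVVC  r1←0x8c
7: ✓ SUBPL  r2←0x31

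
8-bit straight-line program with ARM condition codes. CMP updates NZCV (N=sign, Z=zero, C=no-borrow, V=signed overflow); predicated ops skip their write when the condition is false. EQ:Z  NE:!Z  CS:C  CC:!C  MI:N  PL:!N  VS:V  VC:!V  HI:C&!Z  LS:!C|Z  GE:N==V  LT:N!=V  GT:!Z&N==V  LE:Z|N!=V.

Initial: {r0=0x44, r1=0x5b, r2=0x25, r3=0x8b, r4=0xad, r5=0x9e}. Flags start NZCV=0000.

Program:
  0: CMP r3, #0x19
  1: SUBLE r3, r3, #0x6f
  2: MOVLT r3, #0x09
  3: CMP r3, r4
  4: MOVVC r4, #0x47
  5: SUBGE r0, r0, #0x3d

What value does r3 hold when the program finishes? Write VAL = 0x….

0: ✓ CMP  NZCV=0011
1: ✓ SUBLE  r3←0x1c
2: ✓ MOVLT  r3←0x09
3: ✓ CMP  NZCV=0000
4: ✓ MOVVC  r4←0x47
5: ✓ SUBGE  r0←0x07

VAL = 0x09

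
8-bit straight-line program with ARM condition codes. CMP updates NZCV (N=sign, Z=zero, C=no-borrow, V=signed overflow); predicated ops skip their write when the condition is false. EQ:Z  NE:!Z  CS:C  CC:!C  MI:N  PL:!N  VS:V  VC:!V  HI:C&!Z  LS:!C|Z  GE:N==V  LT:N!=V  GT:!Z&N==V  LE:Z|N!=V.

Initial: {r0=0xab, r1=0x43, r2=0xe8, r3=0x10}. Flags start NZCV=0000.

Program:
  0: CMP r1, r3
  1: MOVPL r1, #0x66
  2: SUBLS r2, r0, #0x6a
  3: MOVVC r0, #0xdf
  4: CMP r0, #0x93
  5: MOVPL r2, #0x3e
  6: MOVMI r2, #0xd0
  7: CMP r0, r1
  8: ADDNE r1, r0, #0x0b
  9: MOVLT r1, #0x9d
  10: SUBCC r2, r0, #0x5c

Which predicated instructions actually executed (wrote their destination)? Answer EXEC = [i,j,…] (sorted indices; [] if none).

EXEC = [1,3,5,8,9]

[0] flags=0010 → (cmp)
[1] flags=0010 PL?T → r1=0x66
[2] flags=0010 LS?F → skip
[3] flags=0010 VC?T → r0=0xdf
[4] flags=0010 → (cmp)
[5] flags=0010 PL?T → r2=0x3e
[6] flags=0010 MI?F → skip
[7] flags=0011 → (cmp)
[8] flags=0011 NE?T → r1=0xea
[9] flags=0011 LT?T → r1=0x9d
[10] flags=0011 CC?F → skip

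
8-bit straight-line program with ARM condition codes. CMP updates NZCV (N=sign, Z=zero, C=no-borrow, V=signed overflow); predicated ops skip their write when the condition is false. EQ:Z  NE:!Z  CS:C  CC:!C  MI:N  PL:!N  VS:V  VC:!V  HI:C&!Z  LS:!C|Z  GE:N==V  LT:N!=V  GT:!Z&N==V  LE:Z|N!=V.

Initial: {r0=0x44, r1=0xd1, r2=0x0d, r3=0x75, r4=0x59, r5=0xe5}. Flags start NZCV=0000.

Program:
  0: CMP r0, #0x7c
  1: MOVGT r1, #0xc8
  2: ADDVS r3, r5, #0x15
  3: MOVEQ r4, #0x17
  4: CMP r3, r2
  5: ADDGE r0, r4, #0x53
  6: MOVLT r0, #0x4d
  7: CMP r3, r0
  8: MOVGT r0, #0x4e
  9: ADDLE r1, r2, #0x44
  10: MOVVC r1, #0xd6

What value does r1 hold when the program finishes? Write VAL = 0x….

0: ✓ CMP  NZCV=1000
1: · MOVGT
2: · ADDVS
3: · MOVEQ
4: ✓ CMP  NZCV=0010
5: ✓ ADDGE  r0←0xac
6: · MOVLT
7: ✓ CMP  NZCV=1001
8: ✓ MOVGT  r0←0x4e
9: · ADDLE
10: · MOVVC

VAL = 0xd1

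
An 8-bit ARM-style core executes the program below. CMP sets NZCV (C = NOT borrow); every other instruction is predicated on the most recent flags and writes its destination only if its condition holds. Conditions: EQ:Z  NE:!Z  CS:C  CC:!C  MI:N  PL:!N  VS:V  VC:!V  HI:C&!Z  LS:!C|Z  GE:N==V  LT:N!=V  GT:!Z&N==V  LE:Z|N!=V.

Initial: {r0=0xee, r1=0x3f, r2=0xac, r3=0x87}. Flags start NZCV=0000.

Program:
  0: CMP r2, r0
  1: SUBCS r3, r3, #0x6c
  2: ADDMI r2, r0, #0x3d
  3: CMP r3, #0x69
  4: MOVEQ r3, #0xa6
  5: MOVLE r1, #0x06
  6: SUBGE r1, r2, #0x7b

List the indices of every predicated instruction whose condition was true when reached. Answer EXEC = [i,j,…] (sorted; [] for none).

0: ✓ CMP  NZCV=1000
1: · SUBCS
2: ✓ ADDMI  r2←0x2b
3: ✓ CMP  NZCV=0011
4: · MOVEQ
5: ✓ MOVLE  r1←0x06
6: · SUBGE

EXEC = [2,5]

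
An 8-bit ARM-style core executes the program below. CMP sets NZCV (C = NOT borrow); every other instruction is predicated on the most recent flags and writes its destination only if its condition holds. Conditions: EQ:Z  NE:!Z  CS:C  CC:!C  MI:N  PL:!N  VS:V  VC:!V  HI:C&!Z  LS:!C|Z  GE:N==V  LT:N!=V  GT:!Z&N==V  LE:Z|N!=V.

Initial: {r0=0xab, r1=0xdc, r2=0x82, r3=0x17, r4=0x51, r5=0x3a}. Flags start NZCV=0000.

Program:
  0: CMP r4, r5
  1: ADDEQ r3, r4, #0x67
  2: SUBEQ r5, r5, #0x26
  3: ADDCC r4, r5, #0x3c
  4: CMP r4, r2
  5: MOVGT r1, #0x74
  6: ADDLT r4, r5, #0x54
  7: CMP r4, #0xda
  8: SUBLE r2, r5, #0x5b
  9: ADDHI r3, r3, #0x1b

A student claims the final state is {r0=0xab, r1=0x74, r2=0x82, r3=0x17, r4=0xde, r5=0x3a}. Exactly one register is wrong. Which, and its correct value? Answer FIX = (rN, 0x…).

0: ✓ CMP  NZCV=0010
1: · ADDEQ
2: · SUBEQ
3: · ADDCC
4: ✓ CMP  NZCV=1001
5: ✓ MOVGT  r1←0x74
6: · ADDLT
7: ✓ CMP  NZCV=0000
8: · SUBLE
9: · ADDHI

FIX = (r4, 0x51)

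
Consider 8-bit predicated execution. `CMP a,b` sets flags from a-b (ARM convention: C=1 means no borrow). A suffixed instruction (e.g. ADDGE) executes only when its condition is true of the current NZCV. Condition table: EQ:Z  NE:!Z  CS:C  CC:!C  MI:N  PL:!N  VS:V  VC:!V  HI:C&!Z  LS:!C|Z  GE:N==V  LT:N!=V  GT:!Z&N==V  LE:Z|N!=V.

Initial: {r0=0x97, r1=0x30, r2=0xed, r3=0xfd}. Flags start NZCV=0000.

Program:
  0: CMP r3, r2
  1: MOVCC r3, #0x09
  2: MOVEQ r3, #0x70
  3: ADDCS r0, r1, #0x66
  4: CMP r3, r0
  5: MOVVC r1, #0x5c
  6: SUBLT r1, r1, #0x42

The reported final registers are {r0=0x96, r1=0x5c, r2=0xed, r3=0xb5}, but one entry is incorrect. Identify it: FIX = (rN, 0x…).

FIX = (r3, 0xfd)

[0] flags=0010 → (cmp)
[1] flags=0010 CC?F → skip
[2] flags=0010 EQ?F → skip
[3] flags=0010 CS?T → r0=0x96
[4] flags=0010 → (cmp)
[5] flags=0010 VC?T → r1=0x5c
[6] flags=0010 LT?F → skip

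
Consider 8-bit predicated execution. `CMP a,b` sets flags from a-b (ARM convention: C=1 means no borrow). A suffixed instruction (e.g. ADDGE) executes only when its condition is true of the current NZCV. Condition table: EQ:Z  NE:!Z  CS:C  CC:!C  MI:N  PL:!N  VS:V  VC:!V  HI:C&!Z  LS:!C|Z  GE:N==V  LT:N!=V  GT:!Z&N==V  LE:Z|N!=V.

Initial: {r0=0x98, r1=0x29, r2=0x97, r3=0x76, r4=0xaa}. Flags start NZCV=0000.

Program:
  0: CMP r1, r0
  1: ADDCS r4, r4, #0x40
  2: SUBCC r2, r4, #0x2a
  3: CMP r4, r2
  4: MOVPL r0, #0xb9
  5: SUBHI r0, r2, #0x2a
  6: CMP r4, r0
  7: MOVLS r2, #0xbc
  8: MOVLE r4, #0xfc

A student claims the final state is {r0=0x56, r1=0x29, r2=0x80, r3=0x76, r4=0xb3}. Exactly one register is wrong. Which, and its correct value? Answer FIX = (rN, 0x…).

FIX = (r4, 0xfc)

0: ✓ CMP  NZCV=1001
1: · ADDCS
2: ✓ SUBCC  r2←0x80
3: ✓ CMP  NZCV=0010
4: ✓ MOVPL  r0←0xb9
5: ✓ SUBHI  r0←0x56
6: ✓ CMP  NZCV=0011
7: · MOVLS
8: ✓ MOVLE  r4←0xfc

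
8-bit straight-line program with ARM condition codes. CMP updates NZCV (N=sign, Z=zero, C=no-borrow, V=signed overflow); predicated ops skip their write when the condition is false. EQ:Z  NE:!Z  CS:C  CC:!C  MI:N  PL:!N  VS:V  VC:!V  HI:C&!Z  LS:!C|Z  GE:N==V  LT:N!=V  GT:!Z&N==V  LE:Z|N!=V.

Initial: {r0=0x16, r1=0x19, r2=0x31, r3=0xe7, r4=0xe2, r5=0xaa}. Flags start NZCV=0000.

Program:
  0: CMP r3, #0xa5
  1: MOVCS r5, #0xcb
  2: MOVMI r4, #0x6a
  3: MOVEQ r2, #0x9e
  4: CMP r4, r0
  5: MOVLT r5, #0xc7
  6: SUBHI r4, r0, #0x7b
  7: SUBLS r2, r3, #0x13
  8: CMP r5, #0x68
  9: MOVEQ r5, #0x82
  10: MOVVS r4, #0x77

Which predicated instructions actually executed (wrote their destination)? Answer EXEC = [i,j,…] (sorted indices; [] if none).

[0] flags=0010 → (cmp)
[1] flags=0010 CS?T → r5=0xcb
[2] flags=0010 MI?F → skip
[3] flags=0010 EQ?F → skip
[4] flags=1010 → (cmp)
[5] flags=1010 LT?T → r5=0xc7
[6] flags=1010 HI?T → r4=0x9b
[7] flags=1010 LS?F → skip
[8] flags=0011 → (cmp)
[9] flags=0011 EQ?F → skip
[10] flags=0011 VS?T → r4=0x77

EXEC = [1,5,6,10]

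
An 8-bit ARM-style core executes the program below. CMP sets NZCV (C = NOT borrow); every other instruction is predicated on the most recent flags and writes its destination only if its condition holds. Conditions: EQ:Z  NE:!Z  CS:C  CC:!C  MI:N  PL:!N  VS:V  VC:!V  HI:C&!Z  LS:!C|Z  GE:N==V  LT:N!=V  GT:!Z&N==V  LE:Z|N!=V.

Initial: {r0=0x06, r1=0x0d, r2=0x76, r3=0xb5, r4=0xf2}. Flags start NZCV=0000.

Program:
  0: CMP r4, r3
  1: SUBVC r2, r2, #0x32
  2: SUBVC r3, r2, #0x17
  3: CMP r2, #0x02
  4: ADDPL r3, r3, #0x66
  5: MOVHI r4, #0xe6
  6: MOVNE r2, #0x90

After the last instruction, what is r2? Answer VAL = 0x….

0: ✓ CMP  NZCV=0010
1: ✓ SUBVC  r2←0x44
2: ✓ SUBVC  r3←0x2d
3: ✓ CMP  NZCV=0010
4: ✓ ADDPL  r3←0x93
5: ✓ MOVHI  r4←0xe6
6: ✓ MOVNE  r2←0x90

VAL = 0x90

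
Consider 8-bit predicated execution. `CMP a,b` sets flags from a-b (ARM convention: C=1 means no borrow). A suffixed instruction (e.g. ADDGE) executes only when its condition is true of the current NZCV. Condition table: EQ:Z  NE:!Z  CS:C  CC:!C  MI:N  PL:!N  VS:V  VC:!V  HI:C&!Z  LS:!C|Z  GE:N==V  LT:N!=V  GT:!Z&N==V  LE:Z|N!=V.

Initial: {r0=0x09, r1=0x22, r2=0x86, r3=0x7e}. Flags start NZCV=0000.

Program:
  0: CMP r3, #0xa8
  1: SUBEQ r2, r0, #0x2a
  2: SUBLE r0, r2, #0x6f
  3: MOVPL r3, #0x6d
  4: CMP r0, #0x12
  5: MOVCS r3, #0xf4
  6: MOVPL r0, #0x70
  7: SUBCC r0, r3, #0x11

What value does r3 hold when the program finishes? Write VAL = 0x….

0: ✓ CMP  NZCV=1001
1: · SUBEQ
2: · SUBLE
3: · MOVPL
4: ✓ CMP  NZCV=1000
5: · MOVCS
6: · MOVPL
7: ✓ SUBCC  r0←0x6d

VAL = 0x7e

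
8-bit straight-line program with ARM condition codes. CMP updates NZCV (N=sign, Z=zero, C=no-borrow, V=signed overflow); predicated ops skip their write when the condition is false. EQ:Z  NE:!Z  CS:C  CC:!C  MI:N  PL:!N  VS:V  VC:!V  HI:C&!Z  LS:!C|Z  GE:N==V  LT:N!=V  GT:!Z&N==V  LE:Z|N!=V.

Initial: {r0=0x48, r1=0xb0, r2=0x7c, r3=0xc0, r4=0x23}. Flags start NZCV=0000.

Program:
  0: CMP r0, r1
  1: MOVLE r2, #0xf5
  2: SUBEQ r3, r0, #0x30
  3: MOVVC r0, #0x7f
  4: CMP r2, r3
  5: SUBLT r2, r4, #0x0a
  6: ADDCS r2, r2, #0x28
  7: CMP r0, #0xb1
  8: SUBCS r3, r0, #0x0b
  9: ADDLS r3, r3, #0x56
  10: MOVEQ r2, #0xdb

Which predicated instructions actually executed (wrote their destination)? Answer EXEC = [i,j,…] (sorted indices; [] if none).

[0] flags=1001 → (cmp)
[1] flags=1001 LE?F → skip
[2] flags=1001 EQ?F → skip
[3] flags=1001 VC?F → skip
[4] flags=1001 → (cmp)
[5] flags=1001 LT?F → skip
[6] flags=1001 CS?F → skip
[7] flags=1001 → (cmp)
[8] flags=1001 CS?F → skip
[9] flags=1001 LS?T → r3=0x16
[10] flags=1001 EQ?F → skip

EXEC = [9]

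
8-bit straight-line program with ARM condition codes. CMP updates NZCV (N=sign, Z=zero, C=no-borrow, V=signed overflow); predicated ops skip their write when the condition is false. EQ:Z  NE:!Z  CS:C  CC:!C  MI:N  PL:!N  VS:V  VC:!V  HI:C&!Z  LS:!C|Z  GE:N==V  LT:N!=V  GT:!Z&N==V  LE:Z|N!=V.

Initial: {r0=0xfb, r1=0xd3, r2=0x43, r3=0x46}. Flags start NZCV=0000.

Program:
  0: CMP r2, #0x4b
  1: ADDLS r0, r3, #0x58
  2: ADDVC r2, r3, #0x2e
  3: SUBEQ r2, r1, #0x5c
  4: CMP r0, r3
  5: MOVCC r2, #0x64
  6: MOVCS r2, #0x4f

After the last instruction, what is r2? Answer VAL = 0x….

VAL = 0x4f

0: ✓ CMP  NZCV=1000
1: ✓ ADDLS  r0←0x9e
2: ✓ ADDVC  r2←0x74
3: · SUBEQ
4: ✓ CMP  NZCV=0011
5: · MOVCC
6: ✓ MOVCS  r2←0x4f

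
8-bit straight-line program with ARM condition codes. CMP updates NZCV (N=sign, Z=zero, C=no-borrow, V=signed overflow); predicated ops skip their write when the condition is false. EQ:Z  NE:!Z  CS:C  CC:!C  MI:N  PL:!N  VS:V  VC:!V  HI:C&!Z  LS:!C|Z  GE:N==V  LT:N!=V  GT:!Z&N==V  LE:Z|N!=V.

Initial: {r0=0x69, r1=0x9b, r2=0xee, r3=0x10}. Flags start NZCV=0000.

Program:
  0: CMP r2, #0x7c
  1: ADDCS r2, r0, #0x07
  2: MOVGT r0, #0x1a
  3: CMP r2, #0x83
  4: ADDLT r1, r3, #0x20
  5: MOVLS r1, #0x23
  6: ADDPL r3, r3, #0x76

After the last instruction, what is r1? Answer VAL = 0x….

VAL = 0x23

[0] flags=0011 → (cmp)
[1] flags=0011 CS?T → r2=0x70
[2] flags=0011 GT?F → skip
[3] flags=1001 → (cmp)
[4] flags=1001 LT?F → skip
[5] flags=1001 LS?T → r1=0x23
[6] flags=1001 PL?F → skip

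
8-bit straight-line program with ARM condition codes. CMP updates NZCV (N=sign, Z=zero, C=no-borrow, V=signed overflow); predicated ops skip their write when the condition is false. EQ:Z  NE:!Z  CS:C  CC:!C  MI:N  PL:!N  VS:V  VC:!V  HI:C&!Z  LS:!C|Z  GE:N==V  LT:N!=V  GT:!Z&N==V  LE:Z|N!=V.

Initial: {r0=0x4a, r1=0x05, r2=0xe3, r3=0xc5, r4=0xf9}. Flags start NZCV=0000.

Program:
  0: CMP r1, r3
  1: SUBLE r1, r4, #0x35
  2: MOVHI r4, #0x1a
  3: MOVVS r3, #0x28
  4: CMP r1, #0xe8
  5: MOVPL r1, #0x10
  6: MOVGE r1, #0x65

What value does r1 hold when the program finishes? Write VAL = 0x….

VAL = 0x65

[0] flags=0000 → (cmp)
[1] flags=0000 LE?F → skip
[2] flags=0000 HI?F → skip
[3] flags=0000 VS?F → skip
[4] flags=0000 → (cmp)
[5] flags=0000 PL?T → r1=0x10
[6] flags=0000 GE?T → r1=0x65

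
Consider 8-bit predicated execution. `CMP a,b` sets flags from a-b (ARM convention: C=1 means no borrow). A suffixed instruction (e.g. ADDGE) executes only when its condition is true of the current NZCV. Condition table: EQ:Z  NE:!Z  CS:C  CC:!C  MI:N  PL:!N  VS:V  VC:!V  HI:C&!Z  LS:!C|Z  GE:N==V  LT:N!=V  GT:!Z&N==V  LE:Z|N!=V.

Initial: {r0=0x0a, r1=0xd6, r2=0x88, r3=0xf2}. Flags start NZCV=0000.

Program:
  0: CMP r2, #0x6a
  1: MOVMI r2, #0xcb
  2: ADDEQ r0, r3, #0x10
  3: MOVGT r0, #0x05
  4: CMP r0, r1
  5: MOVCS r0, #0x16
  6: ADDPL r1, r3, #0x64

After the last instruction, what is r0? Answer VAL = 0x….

VAL = 0x0a

0: ✓ CMP  NZCV=0011
1: · MOVMI
2: · ADDEQ
3: · MOVGT
4: ✓ CMP  NZCV=0000
5: · MOVCS
6: ✓ ADDPL  r1←0x56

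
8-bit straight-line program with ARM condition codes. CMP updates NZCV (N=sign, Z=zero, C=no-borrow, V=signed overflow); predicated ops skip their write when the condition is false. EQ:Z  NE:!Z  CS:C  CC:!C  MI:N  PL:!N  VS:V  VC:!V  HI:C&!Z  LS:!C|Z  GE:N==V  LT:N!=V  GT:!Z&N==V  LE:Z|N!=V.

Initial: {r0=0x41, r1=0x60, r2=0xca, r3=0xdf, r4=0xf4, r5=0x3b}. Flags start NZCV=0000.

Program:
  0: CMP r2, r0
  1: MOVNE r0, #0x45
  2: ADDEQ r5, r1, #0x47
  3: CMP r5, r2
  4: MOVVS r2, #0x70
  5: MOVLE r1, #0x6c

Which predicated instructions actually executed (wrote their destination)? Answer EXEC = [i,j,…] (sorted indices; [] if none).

EXEC = [1]

[0] flags=1010 → (cmp)
[1] flags=1010 NE?T → r0=0x45
[2] flags=1010 EQ?F → skip
[3] flags=0000 → (cmp)
[4] flags=0000 VS?F → skip
[5] flags=0000 LE?F → skip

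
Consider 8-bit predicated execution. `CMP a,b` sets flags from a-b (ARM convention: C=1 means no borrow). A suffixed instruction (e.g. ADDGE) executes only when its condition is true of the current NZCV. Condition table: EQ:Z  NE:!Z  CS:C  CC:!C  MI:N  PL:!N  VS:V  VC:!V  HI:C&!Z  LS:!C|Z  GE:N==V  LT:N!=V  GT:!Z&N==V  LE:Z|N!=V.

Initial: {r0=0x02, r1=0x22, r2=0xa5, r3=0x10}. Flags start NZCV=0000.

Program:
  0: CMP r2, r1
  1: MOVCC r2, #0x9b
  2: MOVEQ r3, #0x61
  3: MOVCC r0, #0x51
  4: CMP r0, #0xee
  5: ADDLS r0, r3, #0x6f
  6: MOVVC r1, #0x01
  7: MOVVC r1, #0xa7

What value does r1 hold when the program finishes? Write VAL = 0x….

VAL = 0xa7

[0] flags=1010 → (cmp)
[1] flags=1010 CC?F → skip
[2] flags=1010 EQ?F → skip
[3] flags=1010 CC?F → skip
[4] flags=0000 → (cmp)
[5] flags=0000 LS?T → r0=0x7f
[6] flags=0000 VC?T → r1=0x01
[7] flags=0000 VC?T → r1=0xa7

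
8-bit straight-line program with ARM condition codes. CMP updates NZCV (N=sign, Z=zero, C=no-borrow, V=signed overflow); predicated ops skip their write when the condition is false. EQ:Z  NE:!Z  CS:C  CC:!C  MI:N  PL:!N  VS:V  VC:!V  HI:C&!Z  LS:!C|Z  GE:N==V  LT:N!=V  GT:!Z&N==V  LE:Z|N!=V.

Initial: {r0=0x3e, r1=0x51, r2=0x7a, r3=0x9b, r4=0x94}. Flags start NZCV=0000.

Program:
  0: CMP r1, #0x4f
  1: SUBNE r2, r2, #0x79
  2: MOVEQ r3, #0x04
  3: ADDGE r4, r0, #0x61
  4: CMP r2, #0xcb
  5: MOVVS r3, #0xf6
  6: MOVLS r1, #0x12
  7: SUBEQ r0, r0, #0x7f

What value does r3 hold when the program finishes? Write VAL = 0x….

VAL = 0x9b

0: ✓ CMP  NZCV=0010
1: ✓ SUBNE  r2←0x01
2: · MOVEQ
3: ✓ ADDGE  r4←0x9f
4: ✓ CMP  NZCV=0000
5: · MOVVS
6: ✓ MOVLS  r1←0x12
7: · SUBEQ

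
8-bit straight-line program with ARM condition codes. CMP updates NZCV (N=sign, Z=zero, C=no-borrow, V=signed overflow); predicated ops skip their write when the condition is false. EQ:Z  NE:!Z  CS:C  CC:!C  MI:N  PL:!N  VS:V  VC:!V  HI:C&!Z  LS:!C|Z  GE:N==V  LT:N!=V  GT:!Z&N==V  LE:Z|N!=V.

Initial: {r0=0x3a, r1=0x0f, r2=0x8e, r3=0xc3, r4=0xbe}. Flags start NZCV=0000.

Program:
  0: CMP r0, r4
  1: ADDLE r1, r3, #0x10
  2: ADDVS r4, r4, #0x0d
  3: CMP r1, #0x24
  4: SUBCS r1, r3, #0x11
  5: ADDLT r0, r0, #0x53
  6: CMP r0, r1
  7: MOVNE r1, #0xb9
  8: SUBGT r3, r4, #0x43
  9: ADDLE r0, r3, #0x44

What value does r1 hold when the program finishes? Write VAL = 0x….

VAL = 0xb9

[0] flags=0000 → (cmp)
[1] flags=0000 LE?F → skip
[2] flags=0000 VS?F → skip
[3] flags=1000 → (cmp)
[4] flags=1000 CS?F → skip
[5] flags=1000 LT?T → r0=0x8d
[6] flags=0011 → (cmp)
[7] flags=0011 NE?T → r1=0xb9
[8] flags=0011 GT?F → skip
[9] flags=0011 LE?T → r0=0x07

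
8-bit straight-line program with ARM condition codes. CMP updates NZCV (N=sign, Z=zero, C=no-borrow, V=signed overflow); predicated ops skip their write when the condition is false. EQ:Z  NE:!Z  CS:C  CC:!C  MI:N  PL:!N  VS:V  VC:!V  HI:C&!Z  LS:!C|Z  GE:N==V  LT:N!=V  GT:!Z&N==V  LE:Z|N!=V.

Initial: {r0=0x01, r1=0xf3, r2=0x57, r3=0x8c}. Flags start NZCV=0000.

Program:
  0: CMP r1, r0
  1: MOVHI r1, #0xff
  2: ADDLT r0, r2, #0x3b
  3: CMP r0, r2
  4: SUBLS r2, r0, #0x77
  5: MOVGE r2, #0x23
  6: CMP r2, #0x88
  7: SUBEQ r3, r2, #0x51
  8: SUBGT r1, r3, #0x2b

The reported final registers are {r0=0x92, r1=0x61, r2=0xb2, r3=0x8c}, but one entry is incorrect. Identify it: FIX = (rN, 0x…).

0: ✓ CMP  NZCV=1010
1: ✓ MOVHI  r1←0xff
2: ✓ ADDLT  r0←0x92
3: ✓ CMP  NZCV=0011
4: · SUBLS
5: · MOVGE
6: ✓ CMP  NZCV=1001
7: · SUBEQ
8: ✓ SUBGT  r1←0x61

FIX = (r2, 0x57)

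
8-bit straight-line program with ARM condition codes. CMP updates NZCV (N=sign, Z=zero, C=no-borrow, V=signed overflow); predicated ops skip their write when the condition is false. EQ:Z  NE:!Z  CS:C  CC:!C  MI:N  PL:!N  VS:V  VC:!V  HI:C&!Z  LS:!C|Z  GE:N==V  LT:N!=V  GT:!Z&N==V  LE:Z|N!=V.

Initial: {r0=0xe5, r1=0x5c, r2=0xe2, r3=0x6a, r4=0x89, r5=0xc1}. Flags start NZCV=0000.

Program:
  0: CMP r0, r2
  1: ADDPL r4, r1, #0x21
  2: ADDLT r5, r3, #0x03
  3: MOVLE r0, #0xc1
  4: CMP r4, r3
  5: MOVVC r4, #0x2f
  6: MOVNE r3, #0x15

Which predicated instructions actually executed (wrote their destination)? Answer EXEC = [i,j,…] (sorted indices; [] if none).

[0] flags=0010 → (cmp)
[1] flags=0010 PL?T → r4=0x7d
[2] flags=0010 LT?F → skip
[3] flags=0010 LE?F → skip
[4] flags=0010 → (cmp)
[5] flags=0010 VC?T → r4=0x2f
[6] flags=0010 NE?T → r3=0x15

EXEC = [1,5,6]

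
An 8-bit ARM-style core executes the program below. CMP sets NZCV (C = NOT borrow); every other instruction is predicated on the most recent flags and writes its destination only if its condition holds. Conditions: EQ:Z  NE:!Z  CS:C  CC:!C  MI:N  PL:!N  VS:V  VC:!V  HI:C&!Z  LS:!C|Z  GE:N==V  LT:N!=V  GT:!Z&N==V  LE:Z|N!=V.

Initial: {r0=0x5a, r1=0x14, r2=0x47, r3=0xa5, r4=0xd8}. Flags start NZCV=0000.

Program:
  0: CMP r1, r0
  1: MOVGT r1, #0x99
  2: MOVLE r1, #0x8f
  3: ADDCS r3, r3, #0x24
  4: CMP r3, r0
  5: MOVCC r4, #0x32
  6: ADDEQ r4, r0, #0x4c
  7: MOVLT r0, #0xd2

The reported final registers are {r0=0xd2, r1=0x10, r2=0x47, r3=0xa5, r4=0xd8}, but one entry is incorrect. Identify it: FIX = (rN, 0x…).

0: ✓ CMP  NZCV=1000
1: · MOVGT
2: ✓ MOVLE  r1←0x8f
3: · ADDCS
4: ✓ CMP  NZCV=0011
5: · MOVCC
6: · ADDEQ
7: ✓ MOVLT  r0←0xd2

FIX = (r1, 0x8f)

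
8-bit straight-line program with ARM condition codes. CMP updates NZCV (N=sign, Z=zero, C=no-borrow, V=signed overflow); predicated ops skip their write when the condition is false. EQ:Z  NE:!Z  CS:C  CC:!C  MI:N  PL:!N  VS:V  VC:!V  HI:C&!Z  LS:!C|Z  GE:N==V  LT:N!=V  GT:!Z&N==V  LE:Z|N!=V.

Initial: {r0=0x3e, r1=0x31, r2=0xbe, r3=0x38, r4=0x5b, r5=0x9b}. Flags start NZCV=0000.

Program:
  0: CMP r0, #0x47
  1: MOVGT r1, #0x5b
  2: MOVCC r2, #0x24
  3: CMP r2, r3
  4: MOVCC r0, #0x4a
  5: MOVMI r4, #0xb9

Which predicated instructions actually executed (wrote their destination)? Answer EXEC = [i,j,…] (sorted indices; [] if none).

0: ✓ CMP  NZCV=1000
1: · MOVGT
2: ✓ MOVCC  r2←0x24
3: ✓ CMP  NZCV=1000
4: ✓ MOVCC  r0←0x4a
5: ✓ MOVMI  r4←0xb9

EXEC = [2,4,5]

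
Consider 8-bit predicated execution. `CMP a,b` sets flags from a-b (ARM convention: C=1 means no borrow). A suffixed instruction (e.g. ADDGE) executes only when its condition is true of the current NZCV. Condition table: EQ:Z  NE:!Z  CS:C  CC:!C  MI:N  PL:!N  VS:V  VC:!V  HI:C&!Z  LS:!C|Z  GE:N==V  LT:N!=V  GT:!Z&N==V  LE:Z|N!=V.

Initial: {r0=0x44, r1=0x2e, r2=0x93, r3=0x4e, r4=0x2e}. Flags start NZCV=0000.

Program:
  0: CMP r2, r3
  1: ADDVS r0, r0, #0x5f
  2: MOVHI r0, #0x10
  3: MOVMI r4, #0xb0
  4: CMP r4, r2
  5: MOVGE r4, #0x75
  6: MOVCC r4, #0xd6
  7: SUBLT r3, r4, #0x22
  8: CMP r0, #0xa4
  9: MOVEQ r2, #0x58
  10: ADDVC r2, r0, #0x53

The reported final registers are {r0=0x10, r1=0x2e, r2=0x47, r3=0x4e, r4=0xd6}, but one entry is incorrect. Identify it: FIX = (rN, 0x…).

FIX = (r2, 0x63)

[0] flags=0011 → (cmp)
[1] flags=0011 VS?T → r0=0xa3
[2] flags=0011 HI?T → r0=0x10
[3] flags=0011 MI?F → skip
[4] flags=1001 → (cmp)
[5] flags=1001 GE?T → r4=0x75
[6] flags=1001 CC?T → r4=0xd6
[7] flags=1001 LT?F → skip
[8] flags=0000 → (cmp)
[9] flags=0000 EQ?F → skip
[10] flags=0000 VC?T → r2=0x63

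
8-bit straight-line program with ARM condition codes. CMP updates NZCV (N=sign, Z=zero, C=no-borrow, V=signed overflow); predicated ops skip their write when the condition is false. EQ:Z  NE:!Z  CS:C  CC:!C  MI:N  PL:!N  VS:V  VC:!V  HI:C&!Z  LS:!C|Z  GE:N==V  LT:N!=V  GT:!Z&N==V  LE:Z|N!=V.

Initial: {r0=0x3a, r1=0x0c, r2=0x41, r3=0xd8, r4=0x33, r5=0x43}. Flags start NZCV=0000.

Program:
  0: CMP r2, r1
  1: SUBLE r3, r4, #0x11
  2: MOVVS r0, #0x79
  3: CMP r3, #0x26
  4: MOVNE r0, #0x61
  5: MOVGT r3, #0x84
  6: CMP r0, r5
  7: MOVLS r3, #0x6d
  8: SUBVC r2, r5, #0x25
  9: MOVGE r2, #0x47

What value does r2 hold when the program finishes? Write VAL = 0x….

VAL = 0x47

0: ✓ CMP  NZCV=0010
1: · SUBLE
2: · MOVVS
3: ✓ CMP  NZCV=1010
4: ✓ MOVNE  r0←0x61
5: · MOVGT
6: ✓ CMP  NZCV=0010
7: · MOVLS
8: ✓ SUBVC  r2←0x1e
9: ✓ MOVGE  r2←0x47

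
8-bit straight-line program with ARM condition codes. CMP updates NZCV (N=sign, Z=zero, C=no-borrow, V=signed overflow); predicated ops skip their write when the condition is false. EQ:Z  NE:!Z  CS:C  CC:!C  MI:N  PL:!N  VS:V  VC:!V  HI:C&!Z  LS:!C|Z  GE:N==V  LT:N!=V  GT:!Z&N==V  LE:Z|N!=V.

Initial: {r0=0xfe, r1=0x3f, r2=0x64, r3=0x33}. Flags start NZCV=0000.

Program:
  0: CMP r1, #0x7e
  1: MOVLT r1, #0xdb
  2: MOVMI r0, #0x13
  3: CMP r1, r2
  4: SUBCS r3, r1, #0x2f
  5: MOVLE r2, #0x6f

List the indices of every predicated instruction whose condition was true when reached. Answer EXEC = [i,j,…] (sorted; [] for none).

0: ✓ CMP  NZCV=1000
1: ✓ MOVLT  r1←0xdb
2: ✓ MOVMI  r0←0x13
3: ✓ CMP  NZCV=0011
4: ✓ SUBCS  r3←0xac
5: ✓ MOVLE  r2←0x6f

EXEC = [1,2,4,5]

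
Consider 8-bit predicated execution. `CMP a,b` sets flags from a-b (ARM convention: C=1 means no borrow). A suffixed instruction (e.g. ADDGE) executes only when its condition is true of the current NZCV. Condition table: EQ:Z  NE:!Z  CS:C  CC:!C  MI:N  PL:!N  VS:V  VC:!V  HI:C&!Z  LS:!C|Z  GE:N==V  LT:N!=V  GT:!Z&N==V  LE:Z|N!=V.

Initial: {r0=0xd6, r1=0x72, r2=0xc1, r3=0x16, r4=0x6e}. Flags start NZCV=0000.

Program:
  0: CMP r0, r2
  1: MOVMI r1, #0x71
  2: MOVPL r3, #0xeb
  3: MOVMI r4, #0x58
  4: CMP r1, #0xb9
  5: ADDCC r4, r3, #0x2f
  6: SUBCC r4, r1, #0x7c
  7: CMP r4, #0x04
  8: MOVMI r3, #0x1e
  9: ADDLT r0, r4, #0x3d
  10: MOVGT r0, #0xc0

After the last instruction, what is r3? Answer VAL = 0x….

VAL = 0x1e

0: ✓ CMP  NZCV=0010
1: · MOVMI
2: ✓ MOVPL  r3←0xeb
3: · MOVMI
4: ✓ CMP  NZCV=1001
5: ✓ ADDCC  r4←0x1a
6: ✓ SUBCC  r4←0xf6
7: ✓ CMP  NZCV=1010
8: ✓ MOVMI  r3←0x1e
9: ✓ ADDLT  r0←0x33
10: · MOVGT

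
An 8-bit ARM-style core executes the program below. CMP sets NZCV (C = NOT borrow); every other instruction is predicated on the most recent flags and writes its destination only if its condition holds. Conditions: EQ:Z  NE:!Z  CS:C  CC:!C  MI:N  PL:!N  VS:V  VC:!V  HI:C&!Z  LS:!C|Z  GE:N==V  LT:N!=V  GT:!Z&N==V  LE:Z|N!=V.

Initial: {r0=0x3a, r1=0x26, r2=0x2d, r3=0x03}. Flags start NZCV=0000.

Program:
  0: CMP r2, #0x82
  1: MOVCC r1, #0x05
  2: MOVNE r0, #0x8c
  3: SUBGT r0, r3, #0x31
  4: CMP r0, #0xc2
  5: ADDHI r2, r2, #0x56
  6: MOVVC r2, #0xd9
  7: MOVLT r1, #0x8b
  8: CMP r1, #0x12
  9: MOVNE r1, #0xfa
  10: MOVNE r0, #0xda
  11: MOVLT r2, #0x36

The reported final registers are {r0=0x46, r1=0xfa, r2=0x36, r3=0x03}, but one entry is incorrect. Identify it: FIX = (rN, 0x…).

[0] flags=1001 → (cmp)
[1] flags=1001 CC?T → r1=0x05
[2] flags=1001 NE?T → r0=0x8c
[3] flags=1001 GT?T → r0=0xd2
[4] flags=0010 → (cmp)
[5] flags=0010 HI?T → r2=0x83
[6] flags=0010 VC?T → r2=0xd9
[7] flags=0010 LT?F → skip
[8] flags=1000 → (cmp)
[9] flags=1000 NE?T → r1=0xfa
[10] flags=1000 NE?T → r0=0xda
[11] flags=1000 LT?T → r2=0x36

FIX = (r0, 0xda)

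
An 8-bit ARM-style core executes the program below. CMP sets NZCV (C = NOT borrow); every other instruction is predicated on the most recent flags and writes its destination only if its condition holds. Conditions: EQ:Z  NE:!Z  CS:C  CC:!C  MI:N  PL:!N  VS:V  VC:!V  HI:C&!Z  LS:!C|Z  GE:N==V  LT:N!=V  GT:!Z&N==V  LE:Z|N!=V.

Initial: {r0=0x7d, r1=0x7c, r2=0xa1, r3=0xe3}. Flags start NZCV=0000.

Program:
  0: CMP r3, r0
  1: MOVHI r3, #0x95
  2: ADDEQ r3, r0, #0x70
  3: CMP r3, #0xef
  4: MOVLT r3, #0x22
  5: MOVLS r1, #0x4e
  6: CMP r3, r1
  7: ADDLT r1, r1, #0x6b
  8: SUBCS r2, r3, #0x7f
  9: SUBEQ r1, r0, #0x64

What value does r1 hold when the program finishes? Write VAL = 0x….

VAL = 0xb9

[0] flags=0011 → (cmp)
[1] flags=0011 HI?T → r3=0x95
[2] flags=0011 EQ?F → skip
[3] flags=1000 → (cmp)
[4] flags=1000 LT?T → r3=0x22
[5] flags=1000 LS?T → r1=0x4e
[6] flags=1000 → (cmp)
[7] flags=1000 LT?T → r1=0xb9
[8] flags=1000 CS?F → skip
[9] flags=1000 EQ?F → skip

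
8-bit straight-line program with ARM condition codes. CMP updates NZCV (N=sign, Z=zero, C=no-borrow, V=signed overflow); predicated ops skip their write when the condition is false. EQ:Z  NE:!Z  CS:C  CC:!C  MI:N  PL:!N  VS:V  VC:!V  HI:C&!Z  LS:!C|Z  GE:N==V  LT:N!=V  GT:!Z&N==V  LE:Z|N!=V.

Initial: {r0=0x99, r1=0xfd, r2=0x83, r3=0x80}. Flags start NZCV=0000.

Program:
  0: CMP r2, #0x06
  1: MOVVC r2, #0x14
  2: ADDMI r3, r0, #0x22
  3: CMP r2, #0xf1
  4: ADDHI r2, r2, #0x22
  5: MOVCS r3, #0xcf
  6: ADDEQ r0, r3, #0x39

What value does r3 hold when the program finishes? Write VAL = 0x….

0: ✓ CMP  NZCV=0011
1: · MOVVC
2: · ADDMI
3: ✓ CMP  NZCV=1000
4: · ADDHI
5: · MOVCS
6: · ADDEQ

VAL = 0x80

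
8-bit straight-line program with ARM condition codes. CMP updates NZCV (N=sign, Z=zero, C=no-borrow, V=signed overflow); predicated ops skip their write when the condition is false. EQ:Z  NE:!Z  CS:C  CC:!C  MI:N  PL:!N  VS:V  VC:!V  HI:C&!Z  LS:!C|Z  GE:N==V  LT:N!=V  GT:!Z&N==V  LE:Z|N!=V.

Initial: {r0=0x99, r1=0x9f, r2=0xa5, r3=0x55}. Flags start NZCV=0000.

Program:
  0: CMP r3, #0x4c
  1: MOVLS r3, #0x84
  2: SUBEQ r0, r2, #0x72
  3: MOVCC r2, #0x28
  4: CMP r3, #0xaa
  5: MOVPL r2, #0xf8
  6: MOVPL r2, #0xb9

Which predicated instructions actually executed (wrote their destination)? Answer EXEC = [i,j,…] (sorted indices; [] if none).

0: ✓ CMP  NZCV=0010
1: · MOVLS
2: · SUBEQ
3: · MOVCC
4: ✓ CMP  NZCV=1001
5: · MOVPL
6: · MOVPL

EXEC = []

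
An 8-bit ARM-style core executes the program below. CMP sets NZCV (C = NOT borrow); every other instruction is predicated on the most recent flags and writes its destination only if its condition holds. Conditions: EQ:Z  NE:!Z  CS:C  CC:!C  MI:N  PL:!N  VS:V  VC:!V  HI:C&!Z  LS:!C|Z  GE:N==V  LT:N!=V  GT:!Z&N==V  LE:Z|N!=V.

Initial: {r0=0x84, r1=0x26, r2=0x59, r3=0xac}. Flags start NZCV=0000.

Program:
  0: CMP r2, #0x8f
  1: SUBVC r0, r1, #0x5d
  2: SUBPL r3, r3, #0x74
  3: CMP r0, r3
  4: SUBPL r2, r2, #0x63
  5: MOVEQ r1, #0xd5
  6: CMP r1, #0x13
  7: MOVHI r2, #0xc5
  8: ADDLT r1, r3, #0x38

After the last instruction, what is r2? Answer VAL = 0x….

[0] flags=1001 → (cmp)
[1] flags=1001 VC?F → skip
[2] flags=1001 PL?F → skip
[3] flags=1000 → (cmp)
[4] flags=1000 PL?F → skip
[5] flags=1000 EQ?F → skip
[6] flags=0010 → (cmp)
[7] flags=0010 HI?T → r2=0xc5
[8] flags=0010 LT?F → skip

VAL = 0xc5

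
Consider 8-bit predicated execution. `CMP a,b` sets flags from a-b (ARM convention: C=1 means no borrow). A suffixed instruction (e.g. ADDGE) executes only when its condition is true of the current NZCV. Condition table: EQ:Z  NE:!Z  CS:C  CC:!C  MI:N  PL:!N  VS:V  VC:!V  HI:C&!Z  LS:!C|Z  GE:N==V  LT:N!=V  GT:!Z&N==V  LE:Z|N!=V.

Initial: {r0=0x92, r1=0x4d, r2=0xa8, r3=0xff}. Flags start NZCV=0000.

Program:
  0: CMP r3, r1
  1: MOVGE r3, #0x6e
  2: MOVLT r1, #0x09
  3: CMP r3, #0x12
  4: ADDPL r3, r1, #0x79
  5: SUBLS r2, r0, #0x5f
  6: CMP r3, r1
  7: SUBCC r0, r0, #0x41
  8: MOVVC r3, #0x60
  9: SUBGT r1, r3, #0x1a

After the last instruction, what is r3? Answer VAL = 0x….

VAL = 0x60

[0] flags=1010 → (cmp)
[1] flags=1010 GE?F → skip
[2] flags=1010 LT?T → r1=0x09
[3] flags=1010 → (cmp)
[4] flags=1010 PL?F → skip
[5] flags=1010 LS?F → skip
[6] flags=1010 → (cmp)
[7] flags=1010 CC?F → skip
[8] flags=1010 VC?T → r3=0x60
[9] flags=1010 GT?F → skip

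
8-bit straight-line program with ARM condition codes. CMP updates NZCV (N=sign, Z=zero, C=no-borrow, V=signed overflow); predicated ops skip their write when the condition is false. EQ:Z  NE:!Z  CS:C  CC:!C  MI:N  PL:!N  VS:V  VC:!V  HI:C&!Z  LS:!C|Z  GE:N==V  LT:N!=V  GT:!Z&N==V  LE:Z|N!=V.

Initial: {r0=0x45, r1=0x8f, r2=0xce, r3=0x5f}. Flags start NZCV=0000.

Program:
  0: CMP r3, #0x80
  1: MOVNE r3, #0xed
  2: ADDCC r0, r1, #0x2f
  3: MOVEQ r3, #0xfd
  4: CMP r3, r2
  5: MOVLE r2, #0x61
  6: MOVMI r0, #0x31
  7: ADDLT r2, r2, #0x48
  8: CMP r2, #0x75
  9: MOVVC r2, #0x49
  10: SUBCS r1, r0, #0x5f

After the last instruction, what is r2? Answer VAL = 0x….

0: ✓ CMP  NZCV=1001
1: ✓ MOVNE  r3←0xed
2: ✓ ADDCC  r0←0xbe
3: · MOVEQ
4: ✓ CMP  NZCV=0010
5: · MOVLE
6: · MOVMI
7: · ADDLT
8: ✓ CMP  NZCV=0011
9: · MOVVC
10: ✓ SUBCS  r1←0x5f

VAL = 0xce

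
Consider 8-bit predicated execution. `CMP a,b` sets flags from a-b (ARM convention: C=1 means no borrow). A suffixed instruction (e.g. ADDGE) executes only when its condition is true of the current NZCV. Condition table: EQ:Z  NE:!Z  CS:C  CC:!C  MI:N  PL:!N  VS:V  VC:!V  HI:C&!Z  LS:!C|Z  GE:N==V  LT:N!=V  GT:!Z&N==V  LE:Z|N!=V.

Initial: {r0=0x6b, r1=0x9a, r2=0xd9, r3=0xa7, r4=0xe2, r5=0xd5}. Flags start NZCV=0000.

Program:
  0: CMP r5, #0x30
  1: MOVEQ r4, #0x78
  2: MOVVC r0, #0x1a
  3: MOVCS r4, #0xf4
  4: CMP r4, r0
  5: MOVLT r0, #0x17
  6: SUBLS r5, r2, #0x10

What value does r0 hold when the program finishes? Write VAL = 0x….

0: ✓ CMP  NZCV=1010
1: · MOVEQ
2: ✓ MOVVC  r0←0x1a
3: ✓ MOVCS  r4←0xf4
4: ✓ CMP  NZCV=1010
5: ✓ MOVLT  r0←0x17
6: · SUBLS

VAL = 0x17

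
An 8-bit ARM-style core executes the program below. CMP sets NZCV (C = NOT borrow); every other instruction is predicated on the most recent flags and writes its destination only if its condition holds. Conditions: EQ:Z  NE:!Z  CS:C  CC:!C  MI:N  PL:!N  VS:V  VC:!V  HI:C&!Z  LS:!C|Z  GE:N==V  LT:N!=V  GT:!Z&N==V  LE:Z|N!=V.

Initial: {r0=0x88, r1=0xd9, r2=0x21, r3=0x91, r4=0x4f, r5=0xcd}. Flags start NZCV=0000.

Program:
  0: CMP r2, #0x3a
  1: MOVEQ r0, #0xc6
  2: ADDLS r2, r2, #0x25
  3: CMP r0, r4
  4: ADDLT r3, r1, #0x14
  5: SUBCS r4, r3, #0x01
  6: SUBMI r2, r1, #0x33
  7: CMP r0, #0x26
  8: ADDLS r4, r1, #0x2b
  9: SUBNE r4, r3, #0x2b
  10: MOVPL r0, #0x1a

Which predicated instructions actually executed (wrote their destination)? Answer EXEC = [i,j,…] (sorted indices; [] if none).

[0] flags=1000 → (cmp)
[1] flags=1000 EQ?F → skip
[2] flags=1000 LS?T → r2=0x46
[3] flags=0011 → (cmp)
[4] flags=0011 LT?T → r3=0xed
[5] flags=0011 CS?T → r4=0xec
[6] flags=0011 MI?F → skip
[7] flags=0011 → (cmp)
[8] flags=0011 LS?F → skip
[9] flags=0011 NE?T → r4=0xc2
[10] flags=0011 PL?T → r0=0x1a

EXEC = [2,4,5,9,10]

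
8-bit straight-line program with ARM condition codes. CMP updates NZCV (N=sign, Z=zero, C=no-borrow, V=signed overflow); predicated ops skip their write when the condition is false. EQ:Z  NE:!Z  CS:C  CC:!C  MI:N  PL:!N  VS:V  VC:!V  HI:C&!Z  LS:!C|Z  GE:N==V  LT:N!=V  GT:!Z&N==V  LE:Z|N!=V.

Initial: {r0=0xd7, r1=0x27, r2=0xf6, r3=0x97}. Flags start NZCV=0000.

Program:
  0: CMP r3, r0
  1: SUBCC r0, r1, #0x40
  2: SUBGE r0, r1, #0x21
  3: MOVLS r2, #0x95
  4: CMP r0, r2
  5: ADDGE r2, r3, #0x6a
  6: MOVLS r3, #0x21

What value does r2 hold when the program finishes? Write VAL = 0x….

VAL = 0x01

[0] flags=1000 → (cmp)
[1] flags=1000 CC?T → r0=0xe7
[2] flags=1000 GE?F → skip
[3] flags=1000 LS?T → r2=0x95
[4] flags=0010 → (cmp)
[5] flags=0010 GE?T → r2=0x01
[6] flags=0010 LS?F → skip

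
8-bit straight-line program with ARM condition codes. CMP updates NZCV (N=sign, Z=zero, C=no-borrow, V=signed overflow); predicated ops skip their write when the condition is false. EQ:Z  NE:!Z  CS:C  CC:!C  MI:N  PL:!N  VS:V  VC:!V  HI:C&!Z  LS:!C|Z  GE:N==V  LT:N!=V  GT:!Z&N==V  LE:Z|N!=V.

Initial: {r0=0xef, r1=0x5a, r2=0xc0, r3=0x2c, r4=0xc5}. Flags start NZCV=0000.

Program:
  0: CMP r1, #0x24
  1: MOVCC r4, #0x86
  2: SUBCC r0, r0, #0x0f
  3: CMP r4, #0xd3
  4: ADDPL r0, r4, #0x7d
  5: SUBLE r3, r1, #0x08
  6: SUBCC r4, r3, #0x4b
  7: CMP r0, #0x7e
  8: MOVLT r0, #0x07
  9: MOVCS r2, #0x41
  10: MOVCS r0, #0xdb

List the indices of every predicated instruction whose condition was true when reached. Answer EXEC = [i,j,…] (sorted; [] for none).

[0] flags=0010 → (cmp)
[1] flags=0010 CC?F → skip
[2] flags=0010 CC?F → skip
[3] flags=1000 → (cmp)
[4] flags=1000 PL?F → skip
[5] flags=1000 LE?T → r3=0x52
[6] flags=1000 CC?T → r4=0x07
[7] flags=0011 → (cmp)
[8] flags=0011 LT?T → r0=0x07
[9] flags=0011 CS?T → r2=0x41
[10] flags=0011 CS?T → r0=0xdb

EXEC = [5,6,8,9,10]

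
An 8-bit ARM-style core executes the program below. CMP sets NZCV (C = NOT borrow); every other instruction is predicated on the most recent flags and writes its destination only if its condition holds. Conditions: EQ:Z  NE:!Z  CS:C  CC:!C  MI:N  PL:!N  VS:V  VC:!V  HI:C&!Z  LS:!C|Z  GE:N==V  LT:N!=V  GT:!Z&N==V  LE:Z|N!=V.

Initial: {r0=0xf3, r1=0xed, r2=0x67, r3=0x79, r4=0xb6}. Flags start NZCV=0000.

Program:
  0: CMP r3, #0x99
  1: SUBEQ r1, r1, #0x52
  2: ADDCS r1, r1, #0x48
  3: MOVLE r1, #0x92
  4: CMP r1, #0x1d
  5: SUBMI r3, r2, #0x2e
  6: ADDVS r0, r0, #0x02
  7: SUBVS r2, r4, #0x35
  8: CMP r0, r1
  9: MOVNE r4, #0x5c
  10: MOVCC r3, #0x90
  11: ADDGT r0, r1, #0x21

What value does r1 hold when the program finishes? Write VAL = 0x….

VAL = 0xed

0: ✓ CMP  NZCV=1001
1: · SUBEQ
2: · ADDCS
3: · MOVLE
4: ✓ CMP  NZCV=1010
5: ✓ SUBMI  r3←0x39
6: · ADDVS
7: · SUBVS
8: ✓ CMP  NZCV=0010
9: ✓ MOVNE  r4←0x5c
10: · MOVCC
11: ✓ ADDGT  r0←0x0e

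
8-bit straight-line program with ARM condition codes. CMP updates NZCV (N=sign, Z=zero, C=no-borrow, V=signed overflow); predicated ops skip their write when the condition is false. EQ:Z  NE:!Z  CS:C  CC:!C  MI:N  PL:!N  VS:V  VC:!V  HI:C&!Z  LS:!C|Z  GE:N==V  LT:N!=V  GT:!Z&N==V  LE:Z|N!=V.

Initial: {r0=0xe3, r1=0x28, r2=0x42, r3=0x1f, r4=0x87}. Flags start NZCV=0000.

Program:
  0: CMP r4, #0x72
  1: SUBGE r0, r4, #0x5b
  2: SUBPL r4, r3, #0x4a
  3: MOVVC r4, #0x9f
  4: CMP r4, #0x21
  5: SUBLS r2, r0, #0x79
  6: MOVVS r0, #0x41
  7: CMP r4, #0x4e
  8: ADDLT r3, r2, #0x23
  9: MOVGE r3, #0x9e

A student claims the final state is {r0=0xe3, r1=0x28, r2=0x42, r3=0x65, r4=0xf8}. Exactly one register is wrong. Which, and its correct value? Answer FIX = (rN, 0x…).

FIX = (r4, 0xd5)

[0] flags=0011 → (cmp)
[1] flags=0011 GE?F → skip
[2] flags=0011 PL?T → r4=0xd5
[3] flags=0011 VC?F → skip
[4] flags=1010 → (cmp)
[5] flags=1010 LS?F → skip
[6] flags=1010 VS?F → skip
[7] flags=1010 → (cmp)
[8] flags=1010 LT?T → r3=0x65
[9] flags=1010 GE?F → skip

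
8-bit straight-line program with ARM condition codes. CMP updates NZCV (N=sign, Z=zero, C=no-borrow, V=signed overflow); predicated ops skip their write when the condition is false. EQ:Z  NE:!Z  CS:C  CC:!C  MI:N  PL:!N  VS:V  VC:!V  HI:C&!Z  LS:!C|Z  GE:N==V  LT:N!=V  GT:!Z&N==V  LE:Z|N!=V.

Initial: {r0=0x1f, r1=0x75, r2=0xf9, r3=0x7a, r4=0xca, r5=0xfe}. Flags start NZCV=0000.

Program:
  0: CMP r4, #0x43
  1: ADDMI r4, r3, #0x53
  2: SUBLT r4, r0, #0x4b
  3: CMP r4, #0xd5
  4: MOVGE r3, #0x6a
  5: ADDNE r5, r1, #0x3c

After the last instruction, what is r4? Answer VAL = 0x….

VAL = 0xd4

[0] flags=1010 → (cmp)
[1] flags=1010 MI?T → r4=0xcd
[2] flags=1010 LT?T → r4=0xd4
[3] flags=1000 → (cmp)
[4] flags=1000 GE?F → skip
[5] flags=1000 NE?T → r5=0xb1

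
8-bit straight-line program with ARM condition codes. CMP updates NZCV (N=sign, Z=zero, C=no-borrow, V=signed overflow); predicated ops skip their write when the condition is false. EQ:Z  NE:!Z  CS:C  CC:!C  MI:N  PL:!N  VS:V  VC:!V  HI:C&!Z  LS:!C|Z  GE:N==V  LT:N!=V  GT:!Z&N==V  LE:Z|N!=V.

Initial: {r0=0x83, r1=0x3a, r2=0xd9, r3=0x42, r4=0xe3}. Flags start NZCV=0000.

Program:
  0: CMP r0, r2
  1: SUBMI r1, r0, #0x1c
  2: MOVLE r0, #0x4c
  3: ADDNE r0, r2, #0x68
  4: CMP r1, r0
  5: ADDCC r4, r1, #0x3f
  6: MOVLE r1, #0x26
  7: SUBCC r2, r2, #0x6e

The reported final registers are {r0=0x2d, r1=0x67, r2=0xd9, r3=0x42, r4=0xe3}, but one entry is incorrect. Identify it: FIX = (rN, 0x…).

FIX = (r0, 0x41)

0: ✓ CMP  NZCV=1000
1: ✓ SUBMI  r1←0x67
2: ✓ MOVLE  r0←0x4c
3: ✓ ADDNE  r0←0x41
4: ✓ CMP  NZCV=0010
5: · ADDCC
6: · MOVLE
7: · SUBCC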